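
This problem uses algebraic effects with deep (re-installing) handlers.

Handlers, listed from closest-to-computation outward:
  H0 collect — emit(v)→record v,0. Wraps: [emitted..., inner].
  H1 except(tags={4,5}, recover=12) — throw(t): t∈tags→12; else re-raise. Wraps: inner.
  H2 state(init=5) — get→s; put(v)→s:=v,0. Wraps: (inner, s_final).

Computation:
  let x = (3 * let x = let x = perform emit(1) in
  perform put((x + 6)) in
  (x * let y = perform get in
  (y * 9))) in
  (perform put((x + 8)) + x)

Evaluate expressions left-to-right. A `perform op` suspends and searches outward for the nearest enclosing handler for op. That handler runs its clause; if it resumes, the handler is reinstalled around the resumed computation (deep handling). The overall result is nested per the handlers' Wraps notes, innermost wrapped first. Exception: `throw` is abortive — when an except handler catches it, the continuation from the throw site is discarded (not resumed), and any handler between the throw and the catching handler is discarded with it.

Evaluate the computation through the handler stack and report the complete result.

Step-by-step:
emit(1) @ H0 ⇒ out+=1
put(6) @ H2 ⇒ s:=6
get @ H2 ⇒ 6
put(8) @ H2 ⇒ s:=8
H0 returns [1, 0]
H1 returns [1, 0]
H2 returns ([1, 0], 8)
= ([1, 0], 8)

Answer: ([1, 0], 8)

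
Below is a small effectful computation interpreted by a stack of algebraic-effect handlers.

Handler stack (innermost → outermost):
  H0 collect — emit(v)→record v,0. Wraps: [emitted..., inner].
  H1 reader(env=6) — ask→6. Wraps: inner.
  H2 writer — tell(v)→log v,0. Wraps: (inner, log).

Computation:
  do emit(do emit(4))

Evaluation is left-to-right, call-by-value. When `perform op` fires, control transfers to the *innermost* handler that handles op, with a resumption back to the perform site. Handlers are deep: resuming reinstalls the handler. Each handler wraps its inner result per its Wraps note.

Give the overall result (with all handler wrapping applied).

Step-by-step:
emit(4) @ H0 ⇒ out+=4
emit(0) @ H0 ⇒ out+=0
H0 returns [4, 0, 0]
H1 returns [4, 0, 0]
H2 returns ([4, 0, 0], ())
= ([4, 0, 0], ())

Answer: ([4, 0, 0], ())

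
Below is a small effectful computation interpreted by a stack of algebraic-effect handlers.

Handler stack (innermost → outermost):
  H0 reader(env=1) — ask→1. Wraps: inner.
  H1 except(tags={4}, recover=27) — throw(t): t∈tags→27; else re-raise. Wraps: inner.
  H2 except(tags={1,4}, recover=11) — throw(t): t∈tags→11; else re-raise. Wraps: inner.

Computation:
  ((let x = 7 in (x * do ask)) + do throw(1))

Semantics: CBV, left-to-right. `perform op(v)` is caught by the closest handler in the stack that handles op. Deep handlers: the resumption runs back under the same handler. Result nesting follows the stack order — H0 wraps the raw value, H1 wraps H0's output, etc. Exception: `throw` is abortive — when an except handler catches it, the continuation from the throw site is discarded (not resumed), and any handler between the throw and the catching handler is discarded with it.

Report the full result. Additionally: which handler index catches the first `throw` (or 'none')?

Answer: 11 ; first throw caught by: H2

Step-by-step:
ask @ H0 ⇒ 1
throw(1) @ H1 re-raised
throw(1) @ H2 caught ⇒ 11
= 11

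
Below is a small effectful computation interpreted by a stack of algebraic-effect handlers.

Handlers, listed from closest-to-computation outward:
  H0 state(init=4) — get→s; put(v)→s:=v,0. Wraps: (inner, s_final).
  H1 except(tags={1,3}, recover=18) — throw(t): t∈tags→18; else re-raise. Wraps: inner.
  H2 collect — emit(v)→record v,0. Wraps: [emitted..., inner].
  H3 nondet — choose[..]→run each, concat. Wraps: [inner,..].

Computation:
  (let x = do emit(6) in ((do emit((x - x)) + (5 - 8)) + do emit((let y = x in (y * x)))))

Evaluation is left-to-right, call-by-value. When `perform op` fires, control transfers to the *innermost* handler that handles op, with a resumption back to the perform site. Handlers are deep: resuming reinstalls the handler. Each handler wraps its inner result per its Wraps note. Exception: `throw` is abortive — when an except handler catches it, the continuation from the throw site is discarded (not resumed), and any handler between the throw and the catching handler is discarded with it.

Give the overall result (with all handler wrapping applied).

Step-by-step:
emit(6) @ H2 ⇒ out+=6
emit(0) @ H2 ⇒ out+=0
emit(0) @ H2 ⇒ out+=0
H0 returns (-3, 4)
H1 returns (-3, 4)
H2 returns [6, 0, 0, (-3, 4)]
H3 returns [[6, 0, 0, (-3, 4)]]
= [[6, 0, 0, (-3, 4)]]

Answer: [[6, 0, 0, (-3, 4)]]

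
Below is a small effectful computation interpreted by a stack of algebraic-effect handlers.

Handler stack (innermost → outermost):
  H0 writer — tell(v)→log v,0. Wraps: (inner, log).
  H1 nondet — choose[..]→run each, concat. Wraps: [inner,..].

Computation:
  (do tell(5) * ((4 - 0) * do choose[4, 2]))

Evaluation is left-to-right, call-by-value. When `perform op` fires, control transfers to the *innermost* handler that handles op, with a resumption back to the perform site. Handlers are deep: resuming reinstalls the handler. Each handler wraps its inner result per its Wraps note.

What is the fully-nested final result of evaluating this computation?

Answer: [(0, (5)), (0, (5))]

Working:
tell(5) @ H0 ⇒ log+=5
choose[4, 2] @ H1
  branch[0] choose=4:
    H0 returns (0, (5))
    H1 returns [(0, (5))]
  branch[1] choose=2:
    H0 returns (0, (5))
    H1 returns [(0, (5))]
= [(0, (5)), (0, (5))]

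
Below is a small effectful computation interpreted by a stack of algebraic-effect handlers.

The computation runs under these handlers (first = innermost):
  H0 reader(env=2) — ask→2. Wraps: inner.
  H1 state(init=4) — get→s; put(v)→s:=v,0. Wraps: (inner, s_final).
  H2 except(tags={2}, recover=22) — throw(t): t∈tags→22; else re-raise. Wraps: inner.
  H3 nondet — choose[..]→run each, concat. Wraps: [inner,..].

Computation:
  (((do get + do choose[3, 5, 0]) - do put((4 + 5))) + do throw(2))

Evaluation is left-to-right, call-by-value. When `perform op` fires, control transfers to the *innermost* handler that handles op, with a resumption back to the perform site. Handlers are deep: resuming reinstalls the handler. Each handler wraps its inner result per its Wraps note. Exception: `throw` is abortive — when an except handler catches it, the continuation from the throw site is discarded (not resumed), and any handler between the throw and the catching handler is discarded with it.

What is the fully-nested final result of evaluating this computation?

Answer: [22, 22, 22]

Step-by-step:
get @ H1 ⇒ 4
choose[3, 5, 0] @ H3
  branch[0] choose=3:
    put(9) @ H1 ⇒ s:=9
    throw(2) @ H2 caught ⇒ 22
    H3 returns [22]
  branch[1] choose=5:
    put(9) @ H1 ⇒ s:=9
    throw(2) @ H2 caught ⇒ 22
    H3 returns [22]
  branch[2] choose=0:
    put(9) @ H1 ⇒ s:=9
    throw(2) @ H2 caught ⇒ 22
    H3 returns [22]
= [22, 22, 22]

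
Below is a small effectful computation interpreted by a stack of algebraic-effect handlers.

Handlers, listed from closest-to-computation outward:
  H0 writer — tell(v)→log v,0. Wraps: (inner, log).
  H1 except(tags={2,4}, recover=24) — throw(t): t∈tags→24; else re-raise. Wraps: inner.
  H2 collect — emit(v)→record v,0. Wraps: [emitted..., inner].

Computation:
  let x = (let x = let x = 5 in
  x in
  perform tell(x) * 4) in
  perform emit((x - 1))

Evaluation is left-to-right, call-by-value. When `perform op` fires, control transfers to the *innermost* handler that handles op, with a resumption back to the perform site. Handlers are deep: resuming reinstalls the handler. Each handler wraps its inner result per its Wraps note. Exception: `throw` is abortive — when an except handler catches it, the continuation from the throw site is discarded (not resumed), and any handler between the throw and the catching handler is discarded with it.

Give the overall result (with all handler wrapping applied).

Answer: [-1, (0, (5))]

Step-by-step:
tell(5) @ H0 ⇒ log+=5
emit(-1) @ H2 ⇒ out+=-1
H0 returns (0, (5))
H1 returns (0, (5))
H2 returns [-1, (0, (5))]
= [-1, (0, (5))]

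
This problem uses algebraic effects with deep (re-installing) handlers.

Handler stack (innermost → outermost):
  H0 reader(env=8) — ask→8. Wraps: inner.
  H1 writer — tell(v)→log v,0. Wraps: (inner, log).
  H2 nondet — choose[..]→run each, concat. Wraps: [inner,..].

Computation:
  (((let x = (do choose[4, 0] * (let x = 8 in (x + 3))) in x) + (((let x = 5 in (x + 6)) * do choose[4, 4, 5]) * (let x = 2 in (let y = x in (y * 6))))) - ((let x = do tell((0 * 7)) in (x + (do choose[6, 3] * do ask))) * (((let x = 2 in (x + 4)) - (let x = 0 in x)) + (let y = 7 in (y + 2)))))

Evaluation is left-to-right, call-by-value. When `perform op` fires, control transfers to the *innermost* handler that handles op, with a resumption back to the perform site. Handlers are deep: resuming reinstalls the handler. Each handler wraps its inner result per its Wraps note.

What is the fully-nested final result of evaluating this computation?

Answer: [(-148, (0)), (212, (0)), (-148, (0)), (212, (0)), (-16, (0)), (344, (0)), (-192, (0)), (168, (0)), (-192, (0)), (168, (0)), (-60, (0)), (300, (0))]

Working:
choose[4, 0] @ H2
  branch[0] choose=4:
    choose[4, 4, 5] @ H2
      branch[0] choose=4:
        tell(0) @ H1 ⇒ log+=0
        choose[6, 3] @ H2
          branch[0] choose=6:
            ask @ H0 ⇒ 8
            H0 returns -148
            H1 returns (-148, (0))
            H2 returns [(-148, (0))]
          branch[1] choose=3:
            ask @ H0 ⇒ 8
            H0 returns 212
            H1 returns (212, (0))
            H2 returns [(212, (0))]
      branch[1] choose=4:
        tell(0) @ H1 ⇒ log+=0
        choose[6, 3] @ H2
          branch[0] choose=6:
            ask @ H0 ⇒ 8
            H0 returns -148
            H1 returns (-148, (0))
            H2 returns [(-148, (0))]
          branch[1] choose=3:
            ask @ H0 ⇒ 8
            H0 returns 212
            H1 returns (212, (0))
            H2 returns [(212, (0))]
      branch[2] choose=5:
        tell(0) @ H1 ⇒ log+=0
        choose[6, 3] @ H2
          branch[0] choose=6:
            ask @ H0 ⇒ 8
            H0 returns -16
            H1 returns (-16, (0))
            H2 returns [(-16, (0))]
          branch[1] choose=3:
            ask @ H0 ⇒ 8
            H0 returns 344
            H1 returns (344, (0))
            H2 returns [(344, (0))]
  branch[1] choose=0:
    choose[4, 4, 5] @ H2
      branch[0] choose=4:
        tell(0) @ H1 ⇒ log+=0
        choose[6, 3] @ H2
          branch[0] choose=6:
            ask @ H0 ⇒ 8
            H0 returns -192
            H1 returns (-192, (0))
            H2 returns [(-192, (0))]
          branch[1] choose=3:
            ask @ H0 ⇒ 8
            H0 returns 168
            H1 returns (168, (0))
            H2 returns [(168, (0))]
      branch[1] choose=4:
        tell(0) @ H1 ⇒ log+=0
        choose[6, 3] @ H2
          branch[0] choose=6:
            ask @ H0 ⇒ 8
            H0 returns -192
            H1 returns (-192, (0))
            H2 returns [(-192, (0))]
          branch[1] choose=3:
            ask @ H0 ⇒ 8
            H0 returns 168
            H1 returns (168, (0))
            H2 returns [(168, (0))]
      branch[2] choose=5:
        tell(0) @ H1 ⇒ log+=0
        choose[6, 3] @ H2
          branch[0] choose=6:
            ask @ H0 ⇒ 8
            H0 returns -60
            H1 returns (-60, (0))
            H2 returns [(-60, (0))]
          branch[1] choose=3:
            ask @ H0 ⇒ 8
            H0 returns 300
            H1 returns (300, (0))
            H2 returns [(300, (0))]
= [(-148, (0)), (212, (0)), (-148, (0)), (212, (0)), (-16, (0)), (344, (0)), (-192, (0)), (168, (0)), (-192, (0)), (168, (0)), (-60, (0)), (300, (0))]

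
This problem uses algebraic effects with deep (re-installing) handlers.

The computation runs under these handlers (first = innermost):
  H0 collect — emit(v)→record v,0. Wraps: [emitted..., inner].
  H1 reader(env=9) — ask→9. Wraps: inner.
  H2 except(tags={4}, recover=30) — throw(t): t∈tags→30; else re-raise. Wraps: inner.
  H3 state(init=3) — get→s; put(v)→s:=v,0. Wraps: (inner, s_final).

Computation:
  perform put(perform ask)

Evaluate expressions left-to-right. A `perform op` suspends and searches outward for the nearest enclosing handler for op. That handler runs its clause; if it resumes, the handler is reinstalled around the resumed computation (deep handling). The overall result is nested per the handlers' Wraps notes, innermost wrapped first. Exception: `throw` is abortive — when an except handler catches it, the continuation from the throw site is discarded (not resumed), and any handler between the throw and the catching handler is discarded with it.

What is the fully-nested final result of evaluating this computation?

Step-by-step:
ask @ H1 ⇒ 9
put(9) @ H3 ⇒ s:=9
H0 returns [0]
H1 returns [0]
H2 returns [0]
H3 returns ([0], 9)
= ([0], 9)

Answer: ([0], 9)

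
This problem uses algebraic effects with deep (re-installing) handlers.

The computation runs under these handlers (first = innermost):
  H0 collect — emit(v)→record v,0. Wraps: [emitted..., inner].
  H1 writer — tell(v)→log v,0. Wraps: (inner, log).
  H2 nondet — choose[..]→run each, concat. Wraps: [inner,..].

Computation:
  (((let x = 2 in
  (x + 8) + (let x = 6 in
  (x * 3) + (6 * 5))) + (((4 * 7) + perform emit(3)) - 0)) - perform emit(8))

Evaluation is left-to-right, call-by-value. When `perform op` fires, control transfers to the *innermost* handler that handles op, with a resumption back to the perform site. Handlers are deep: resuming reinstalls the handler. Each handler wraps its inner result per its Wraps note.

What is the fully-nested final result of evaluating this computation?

Evaluation trace:
emit(3) @ H0 ⇒ out+=3
emit(8) @ H0 ⇒ out+=8
H0 returns [3, 8, 86]
H1 returns ([3, 8, 86], ())
H2 returns [([3, 8, 86], ())]
= [([3, 8, 86], ())]

Answer: [([3, 8, 86], ())]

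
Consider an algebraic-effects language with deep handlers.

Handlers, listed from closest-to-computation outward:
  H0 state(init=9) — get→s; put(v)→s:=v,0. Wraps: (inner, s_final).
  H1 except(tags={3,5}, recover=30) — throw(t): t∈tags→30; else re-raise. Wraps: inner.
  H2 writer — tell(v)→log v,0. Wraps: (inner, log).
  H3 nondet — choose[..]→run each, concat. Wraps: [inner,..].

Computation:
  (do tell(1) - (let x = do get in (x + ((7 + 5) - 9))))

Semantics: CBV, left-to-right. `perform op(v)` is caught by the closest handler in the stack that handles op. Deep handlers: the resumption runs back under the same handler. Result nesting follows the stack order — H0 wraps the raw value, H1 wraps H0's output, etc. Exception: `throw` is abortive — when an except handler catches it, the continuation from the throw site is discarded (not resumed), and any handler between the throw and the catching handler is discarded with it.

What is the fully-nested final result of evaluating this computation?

Evaluation trace:
tell(1) @ H2 ⇒ log+=1
get @ H0 ⇒ 9
H0 returns (-12, 9)
H1 returns (-12, 9)
H2 returns ((-12, 9), (1))
H3 returns [((-12, 9), (1))]
= [((-12, 9), (1))]

Answer: [((-12, 9), (1))]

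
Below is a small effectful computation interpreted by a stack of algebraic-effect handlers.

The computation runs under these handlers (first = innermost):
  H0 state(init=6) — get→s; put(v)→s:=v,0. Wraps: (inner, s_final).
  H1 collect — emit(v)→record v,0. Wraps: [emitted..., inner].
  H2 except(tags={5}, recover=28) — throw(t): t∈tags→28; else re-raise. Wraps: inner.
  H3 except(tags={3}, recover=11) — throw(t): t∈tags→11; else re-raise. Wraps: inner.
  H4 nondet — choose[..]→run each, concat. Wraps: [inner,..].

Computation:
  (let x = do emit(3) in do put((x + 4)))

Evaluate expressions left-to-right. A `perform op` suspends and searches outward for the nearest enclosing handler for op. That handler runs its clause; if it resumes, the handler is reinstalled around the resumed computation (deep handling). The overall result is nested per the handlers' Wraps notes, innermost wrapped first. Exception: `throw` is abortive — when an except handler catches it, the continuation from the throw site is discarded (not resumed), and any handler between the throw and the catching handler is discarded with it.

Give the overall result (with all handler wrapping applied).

Answer: [[3, (0, 4)]]

Working:
emit(3) @ H1 ⇒ out+=3
put(4) @ H0 ⇒ s:=4
H0 returns (0, 4)
H1 returns [3, (0, 4)]
H2 returns [3, (0, 4)]
H3 returns [3, (0, 4)]
H4 returns [[3, (0, 4)]]
= [[3, (0, 4)]]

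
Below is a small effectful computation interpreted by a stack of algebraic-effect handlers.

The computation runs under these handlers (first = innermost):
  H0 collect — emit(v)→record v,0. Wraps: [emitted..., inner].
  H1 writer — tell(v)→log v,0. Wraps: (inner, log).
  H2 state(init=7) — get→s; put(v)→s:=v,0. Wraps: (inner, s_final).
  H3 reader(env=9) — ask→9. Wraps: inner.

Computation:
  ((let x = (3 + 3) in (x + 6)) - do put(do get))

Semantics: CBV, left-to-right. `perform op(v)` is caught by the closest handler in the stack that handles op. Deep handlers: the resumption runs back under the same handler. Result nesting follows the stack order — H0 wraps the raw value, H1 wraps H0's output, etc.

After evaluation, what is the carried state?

Answer: 7

Working:
get @ H2 ⇒ 7
put(7) @ H2 ⇒ s:=7
H0 returns [12]
H1 returns ([12], ())
H2 returns (([12], ()), 7)
H3 returns (([12], ()), 7)
= (([12], ()), 7)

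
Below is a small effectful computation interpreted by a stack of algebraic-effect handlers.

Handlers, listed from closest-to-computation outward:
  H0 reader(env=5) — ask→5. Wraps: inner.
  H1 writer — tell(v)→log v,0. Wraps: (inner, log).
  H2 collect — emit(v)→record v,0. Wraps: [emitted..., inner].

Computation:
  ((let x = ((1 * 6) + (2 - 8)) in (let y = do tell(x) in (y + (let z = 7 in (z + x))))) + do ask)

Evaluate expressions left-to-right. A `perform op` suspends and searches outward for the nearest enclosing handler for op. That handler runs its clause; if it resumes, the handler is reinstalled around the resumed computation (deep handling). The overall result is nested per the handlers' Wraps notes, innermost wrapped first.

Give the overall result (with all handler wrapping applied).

Answer: [(12, (0))]

Step-by-step:
tell(0) @ H1 ⇒ log+=0
ask @ H0 ⇒ 5
H0 returns 12
H1 returns (12, (0))
H2 returns [(12, (0))]
= [(12, (0))]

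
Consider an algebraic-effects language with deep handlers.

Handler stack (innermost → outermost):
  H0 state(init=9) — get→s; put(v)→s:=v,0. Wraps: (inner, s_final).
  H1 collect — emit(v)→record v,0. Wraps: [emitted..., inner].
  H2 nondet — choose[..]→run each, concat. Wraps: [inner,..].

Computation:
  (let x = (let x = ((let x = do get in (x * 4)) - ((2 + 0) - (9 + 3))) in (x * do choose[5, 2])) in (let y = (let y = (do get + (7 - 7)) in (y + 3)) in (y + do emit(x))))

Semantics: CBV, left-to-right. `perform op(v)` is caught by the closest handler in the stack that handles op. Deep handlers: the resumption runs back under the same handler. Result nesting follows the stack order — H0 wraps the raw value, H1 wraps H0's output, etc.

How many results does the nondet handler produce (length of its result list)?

Evaluation trace:
get @ H0 ⇒ 9
choose[5, 2] @ H2
  branch[0] choose=5:
    get @ H0 ⇒ 9
    emit(230) @ H1 ⇒ out+=230
    H0 returns (12, 9)
    H1 returns [230, (12, 9)]
    H2 returns [[230, (12, 9)]]
  branch[1] choose=2:
    get @ H0 ⇒ 9
    emit(92) @ H1 ⇒ out+=92
    H0 returns (12, 9)
    H1 returns [92, (12, 9)]
    H2 returns [[92, (12, 9)]]
= [[230, (12, 9)], [92, (12, 9)]]

Answer: 2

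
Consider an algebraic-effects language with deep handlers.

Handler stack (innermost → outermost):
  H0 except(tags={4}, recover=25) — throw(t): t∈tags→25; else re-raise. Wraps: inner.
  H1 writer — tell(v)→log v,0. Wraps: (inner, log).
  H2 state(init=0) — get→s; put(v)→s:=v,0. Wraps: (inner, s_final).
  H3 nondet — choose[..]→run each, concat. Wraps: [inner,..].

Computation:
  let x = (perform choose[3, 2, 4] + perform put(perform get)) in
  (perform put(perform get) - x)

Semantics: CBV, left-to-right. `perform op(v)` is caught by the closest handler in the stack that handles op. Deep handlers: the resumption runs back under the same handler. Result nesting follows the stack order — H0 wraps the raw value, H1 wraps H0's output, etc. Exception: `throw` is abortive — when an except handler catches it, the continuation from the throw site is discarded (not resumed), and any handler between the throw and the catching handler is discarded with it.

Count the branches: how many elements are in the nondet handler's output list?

Answer: 3

Step-by-step:
choose[3, 2, 4] @ H3
  branch[0] choose=3:
    get @ H2 ⇒ 0
    put(0) @ H2 ⇒ s:=0
    get @ H2 ⇒ 0
    put(0) @ H2 ⇒ s:=0
    H0 returns -3
    H1 returns (-3, ())
    H2 returns ((-3, ()), 0)
    H3 returns [((-3, ()), 0)]
  branch[1] choose=2:
    get @ H2 ⇒ 0
    put(0) @ H2 ⇒ s:=0
    get @ H2 ⇒ 0
    put(0) @ H2 ⇒ s:=0
    H0 returns -2
    H1 returns (-2, ())
    H2 returns ((-2, ()), 0)
    H3 returns [((-2, ()), 0)]
  branch[2] choose=4:
    get @ H2 ⇒ 0
    put(0) @ H2 ⇒ s:=0
    get @ H2 ⇒ 0
    put(0) @ H2 ⇒ s:=0
    H0 returns -4
    H1 returns (-4, ())
    H2 returns ((-4, ()), 0)
    H3 returns [((-4, ()), 0)]
= [((-3, ()), 0), ((-2, ()), 0), ((-4, ()), 0)]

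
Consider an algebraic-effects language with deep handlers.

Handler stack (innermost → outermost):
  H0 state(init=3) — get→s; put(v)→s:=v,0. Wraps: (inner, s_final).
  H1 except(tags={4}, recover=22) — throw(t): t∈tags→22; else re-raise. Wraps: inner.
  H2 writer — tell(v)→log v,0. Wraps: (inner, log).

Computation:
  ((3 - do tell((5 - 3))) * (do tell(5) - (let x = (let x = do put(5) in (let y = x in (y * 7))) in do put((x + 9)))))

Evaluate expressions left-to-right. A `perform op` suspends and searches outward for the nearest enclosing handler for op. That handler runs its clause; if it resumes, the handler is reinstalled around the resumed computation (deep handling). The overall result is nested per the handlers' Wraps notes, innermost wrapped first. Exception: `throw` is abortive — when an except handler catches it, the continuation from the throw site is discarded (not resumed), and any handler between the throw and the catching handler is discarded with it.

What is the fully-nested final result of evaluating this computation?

Answer: ((0, 9), (2, 5))

Step-by-step:
tell(2) @ H2 ⇒ log+=2
tell(5) @ H2 ⇒ log+=5
put(5) @ H0 ⇒ s:=5
put(9) @ H0 ⇒ s:=9
H0 returns (0, 9)
H1 returns (0, 9)
H2 returns ((0, 9), (2, 5))
= ((0, 9), (2, 5))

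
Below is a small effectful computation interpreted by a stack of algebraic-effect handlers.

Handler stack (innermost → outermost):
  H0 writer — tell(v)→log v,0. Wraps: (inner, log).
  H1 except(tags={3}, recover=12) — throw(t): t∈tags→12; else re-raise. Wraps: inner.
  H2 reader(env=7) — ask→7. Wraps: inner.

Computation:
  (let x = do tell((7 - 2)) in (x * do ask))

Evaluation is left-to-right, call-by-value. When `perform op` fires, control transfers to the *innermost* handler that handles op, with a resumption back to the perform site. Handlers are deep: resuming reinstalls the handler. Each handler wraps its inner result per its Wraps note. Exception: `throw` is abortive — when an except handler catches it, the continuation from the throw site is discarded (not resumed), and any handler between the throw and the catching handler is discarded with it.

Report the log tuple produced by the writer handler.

Evaluation trace:
tell(5) @ H0 ⇒ log+=5
ask @ H2 ⇒ 7
H0 returns (0, (5))
H1 returns (0, (5))
H2 returns (0, (5))
= (0, (5))

Answer: (5)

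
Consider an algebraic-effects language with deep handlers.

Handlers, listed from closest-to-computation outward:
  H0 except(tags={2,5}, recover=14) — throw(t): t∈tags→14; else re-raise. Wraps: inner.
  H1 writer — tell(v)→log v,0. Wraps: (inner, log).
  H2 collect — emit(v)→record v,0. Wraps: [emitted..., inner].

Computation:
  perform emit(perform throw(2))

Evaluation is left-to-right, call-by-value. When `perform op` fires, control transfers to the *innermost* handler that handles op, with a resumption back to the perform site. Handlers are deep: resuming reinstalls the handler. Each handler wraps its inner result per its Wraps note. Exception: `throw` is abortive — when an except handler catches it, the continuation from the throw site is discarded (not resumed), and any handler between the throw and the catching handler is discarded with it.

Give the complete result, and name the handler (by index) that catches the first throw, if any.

Evaluation trace:
throw(2) @ H0 caught ⇒ 14
H1 returns (14, ())
H2 returns [(14, ())]
= [(14, ())]

Answer: [(14, ())] ; first throw caught by: H0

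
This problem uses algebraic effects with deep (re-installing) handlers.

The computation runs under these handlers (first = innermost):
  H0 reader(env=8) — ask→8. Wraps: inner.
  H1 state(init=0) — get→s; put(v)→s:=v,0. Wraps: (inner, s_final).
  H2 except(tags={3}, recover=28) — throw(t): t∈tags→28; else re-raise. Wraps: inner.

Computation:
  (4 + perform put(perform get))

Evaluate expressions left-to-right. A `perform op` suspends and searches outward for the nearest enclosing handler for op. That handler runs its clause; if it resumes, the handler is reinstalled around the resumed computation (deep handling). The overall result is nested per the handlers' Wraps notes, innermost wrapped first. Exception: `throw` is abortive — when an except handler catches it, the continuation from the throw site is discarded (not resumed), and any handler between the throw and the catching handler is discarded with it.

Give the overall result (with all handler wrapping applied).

Answer: (4, 0)

Step-by-step:
get @ H1 ⇒ 0
put(0) @ H1 ⇒ s:=0
H0 returns 4
H1 returns (4, 0)
H2 returns (4, 0)
= (4, 0)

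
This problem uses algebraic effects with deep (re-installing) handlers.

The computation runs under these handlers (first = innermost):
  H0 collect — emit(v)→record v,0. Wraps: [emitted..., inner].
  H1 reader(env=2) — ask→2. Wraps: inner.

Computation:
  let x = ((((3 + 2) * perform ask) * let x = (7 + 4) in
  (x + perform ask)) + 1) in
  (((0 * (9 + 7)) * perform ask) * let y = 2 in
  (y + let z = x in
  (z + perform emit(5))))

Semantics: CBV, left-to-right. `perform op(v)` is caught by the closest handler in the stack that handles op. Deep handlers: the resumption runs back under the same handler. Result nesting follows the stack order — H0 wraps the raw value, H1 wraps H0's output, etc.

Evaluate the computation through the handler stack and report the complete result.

Working:
ask @ H1 ⇒ 2
ask @ H1 ⇒ 2
ask @ H1 ⇒ 2
emit(5) @ H0 ⇒ out+=5
H0 returns [5, 0]
H1 returns [5, 0]
= [5, 0]

Answer: [5, 0]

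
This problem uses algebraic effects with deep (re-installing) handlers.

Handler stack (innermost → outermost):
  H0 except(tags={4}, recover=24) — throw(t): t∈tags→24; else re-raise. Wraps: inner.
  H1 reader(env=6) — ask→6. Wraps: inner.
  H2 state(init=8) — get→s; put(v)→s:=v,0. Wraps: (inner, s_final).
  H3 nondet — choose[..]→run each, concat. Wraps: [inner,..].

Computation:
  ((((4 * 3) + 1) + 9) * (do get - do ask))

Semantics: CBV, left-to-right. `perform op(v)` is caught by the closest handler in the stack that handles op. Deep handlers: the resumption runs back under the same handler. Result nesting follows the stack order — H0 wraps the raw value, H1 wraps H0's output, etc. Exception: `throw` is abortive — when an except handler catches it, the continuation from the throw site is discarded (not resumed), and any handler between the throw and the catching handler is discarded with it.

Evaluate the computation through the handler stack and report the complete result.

Answer: [(44, 8)]

Evaluation trace:
get @ H2 ⇒ 8
ask @ H1 ⇒ 6
H0 returns 44
H1 returns 44
H2 returns (44, 8)
H3 returns [(44, 8)]
= [(44, 8)]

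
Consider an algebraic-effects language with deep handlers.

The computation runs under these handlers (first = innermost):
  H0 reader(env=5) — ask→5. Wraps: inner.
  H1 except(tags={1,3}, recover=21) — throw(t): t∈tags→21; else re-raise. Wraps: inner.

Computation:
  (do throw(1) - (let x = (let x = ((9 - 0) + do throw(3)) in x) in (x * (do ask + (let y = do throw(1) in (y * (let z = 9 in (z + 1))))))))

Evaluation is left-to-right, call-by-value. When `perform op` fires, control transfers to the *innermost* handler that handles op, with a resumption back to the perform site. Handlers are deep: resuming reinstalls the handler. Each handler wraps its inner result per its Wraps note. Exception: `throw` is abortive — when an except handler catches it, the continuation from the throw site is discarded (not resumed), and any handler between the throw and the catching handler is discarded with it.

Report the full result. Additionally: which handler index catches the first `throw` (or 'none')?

Evaluation trace:
throw(1) @ H1 caught ⇒ 21
= 21

Answer: 21 ; first throw caught by: H1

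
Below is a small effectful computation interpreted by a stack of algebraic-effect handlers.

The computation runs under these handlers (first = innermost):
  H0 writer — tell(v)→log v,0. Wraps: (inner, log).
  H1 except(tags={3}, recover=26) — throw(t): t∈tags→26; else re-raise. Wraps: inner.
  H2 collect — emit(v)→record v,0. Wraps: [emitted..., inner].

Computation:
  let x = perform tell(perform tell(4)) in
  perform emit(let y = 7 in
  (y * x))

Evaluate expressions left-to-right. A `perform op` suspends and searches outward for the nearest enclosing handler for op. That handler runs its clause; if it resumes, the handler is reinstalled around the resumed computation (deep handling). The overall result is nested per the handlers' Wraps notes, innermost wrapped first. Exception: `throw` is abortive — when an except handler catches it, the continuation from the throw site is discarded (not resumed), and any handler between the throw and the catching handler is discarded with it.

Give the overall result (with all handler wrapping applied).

Evaluation trace:
tell(4) @ H0 ⇒ log+=4
tell(0) @ H0 ⇒ log+=0
emit(0) @ H2 ⇒ out+=0
H0 returns (0, (4, 0))
H1 returns (0, (4, 0))
H2 returns [0, (0, (4, 0))]
= [0, (0, (4, 0))]

Answer: [0, (0, (4, 0))]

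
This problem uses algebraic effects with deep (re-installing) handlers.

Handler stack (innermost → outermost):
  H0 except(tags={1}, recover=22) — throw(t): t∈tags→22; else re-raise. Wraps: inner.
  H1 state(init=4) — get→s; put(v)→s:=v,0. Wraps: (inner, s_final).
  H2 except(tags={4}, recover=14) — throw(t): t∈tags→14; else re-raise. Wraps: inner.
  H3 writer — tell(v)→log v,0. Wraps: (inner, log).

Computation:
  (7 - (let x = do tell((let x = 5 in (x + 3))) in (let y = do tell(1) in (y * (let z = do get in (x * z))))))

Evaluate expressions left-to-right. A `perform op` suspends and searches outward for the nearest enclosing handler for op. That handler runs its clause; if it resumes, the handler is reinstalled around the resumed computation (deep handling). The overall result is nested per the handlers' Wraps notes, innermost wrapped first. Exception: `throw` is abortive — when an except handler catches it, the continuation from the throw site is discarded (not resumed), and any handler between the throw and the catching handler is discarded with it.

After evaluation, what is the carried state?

Step-by-step:
tell(8) @ H3 ⇒ log+=8
tell(1) @ H3 ⇒ log+=1
get @ H1 ⇒ 4
H0 returns 7
H1 returns (7, 4)
H2 returns (7, 4)
H3 returns ((7, 4), (8, 1))
= ((7, 4), (8, 1))

Answer: 4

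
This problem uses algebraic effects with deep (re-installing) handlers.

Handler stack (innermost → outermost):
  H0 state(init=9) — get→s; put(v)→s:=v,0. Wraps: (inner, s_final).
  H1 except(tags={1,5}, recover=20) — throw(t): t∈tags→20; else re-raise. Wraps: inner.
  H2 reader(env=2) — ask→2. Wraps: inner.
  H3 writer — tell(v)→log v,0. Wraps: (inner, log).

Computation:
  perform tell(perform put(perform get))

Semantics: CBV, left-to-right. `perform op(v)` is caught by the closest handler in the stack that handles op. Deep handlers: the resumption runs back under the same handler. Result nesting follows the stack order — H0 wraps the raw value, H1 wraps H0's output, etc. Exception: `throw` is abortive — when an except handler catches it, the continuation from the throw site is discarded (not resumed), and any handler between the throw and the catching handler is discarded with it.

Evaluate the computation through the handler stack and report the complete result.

Working:
get @ H0 ⇒ 9
put(9) @ H0 ⇒ s:=9
tell(0) @ H3 ⇒ log+=0
H0 returns (0, 9)
H1 returns (0, 9)
H2 returns (0, 9)
H3 returns ((0, 9), (0))
= ((0, 9), (0))

Answer: ((0, 9), (0))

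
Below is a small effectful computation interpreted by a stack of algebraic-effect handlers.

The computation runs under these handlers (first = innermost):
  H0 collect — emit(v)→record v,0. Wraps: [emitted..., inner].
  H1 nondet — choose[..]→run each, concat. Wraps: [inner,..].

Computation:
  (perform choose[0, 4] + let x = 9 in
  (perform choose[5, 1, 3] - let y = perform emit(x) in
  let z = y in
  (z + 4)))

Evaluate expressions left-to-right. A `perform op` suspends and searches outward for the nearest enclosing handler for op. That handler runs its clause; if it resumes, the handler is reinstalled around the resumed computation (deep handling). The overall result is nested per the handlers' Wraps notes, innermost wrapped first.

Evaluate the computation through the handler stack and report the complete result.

Working:
choose[0, 4] @ H1
  branch[0] choose=0:
    choose[5, 1, 3] @ H1
      branch[0] choose=5:
        emit(9) @ H0 ⇒ out+=9
        H0 returns [9, 1]
        H1 returns [[9, 1]]
      branch[1] choose=1:
        emit(9) @ H0 ⇒ out+=9
        H0 returns [9, -3]
        H1 returns [[9, -3]]
      branch[2] choose=3:
        emit(9) @ H0 ⇒ out+=9
        H0 returns [9, -1]
        H1 returns [[9, -1]]
  branch[1] choose=4:
    choose[5, 1, 3] @ H1
      branch[0] choose=5:
        emit(9) @ H0 ⇒ out+=9
        H0 returns [9, 5]
        H1 returns [[9, 5]]
      branch[1] choose=1:
        emit(9) @ H0 ⇒ out+=9
        H0 returns [9, 1]
        H1 returns [[9, 1]]
      branch[2] choose=3:
        emit(9) @ H0 ⇒ out+=9
        H0 returns [9, 3]
        H1 returns [[9, 3]]
= [[9, 1], [9, -3], [9, -1], [9, 5], [9, 1], [9, 3]]

Answer: [[9, 1], [9, -3], [9, -1], [9, 5], [9, 1], [9, 3]]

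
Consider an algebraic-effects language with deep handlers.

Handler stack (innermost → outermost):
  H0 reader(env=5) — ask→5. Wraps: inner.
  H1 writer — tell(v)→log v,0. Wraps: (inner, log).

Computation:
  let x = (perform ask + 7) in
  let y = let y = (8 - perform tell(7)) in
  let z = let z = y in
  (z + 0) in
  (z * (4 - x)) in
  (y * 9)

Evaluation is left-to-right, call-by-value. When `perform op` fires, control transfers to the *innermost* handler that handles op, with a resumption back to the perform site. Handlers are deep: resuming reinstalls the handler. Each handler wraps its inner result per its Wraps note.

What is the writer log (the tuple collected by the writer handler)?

Answer: (7)

Step-by-step:
ask @ H0 ⇒ 5
tell(7) @ H1 ⇒ log+=7
H0 returns -576
H1 returns (-576, (7))
= (-576, (7))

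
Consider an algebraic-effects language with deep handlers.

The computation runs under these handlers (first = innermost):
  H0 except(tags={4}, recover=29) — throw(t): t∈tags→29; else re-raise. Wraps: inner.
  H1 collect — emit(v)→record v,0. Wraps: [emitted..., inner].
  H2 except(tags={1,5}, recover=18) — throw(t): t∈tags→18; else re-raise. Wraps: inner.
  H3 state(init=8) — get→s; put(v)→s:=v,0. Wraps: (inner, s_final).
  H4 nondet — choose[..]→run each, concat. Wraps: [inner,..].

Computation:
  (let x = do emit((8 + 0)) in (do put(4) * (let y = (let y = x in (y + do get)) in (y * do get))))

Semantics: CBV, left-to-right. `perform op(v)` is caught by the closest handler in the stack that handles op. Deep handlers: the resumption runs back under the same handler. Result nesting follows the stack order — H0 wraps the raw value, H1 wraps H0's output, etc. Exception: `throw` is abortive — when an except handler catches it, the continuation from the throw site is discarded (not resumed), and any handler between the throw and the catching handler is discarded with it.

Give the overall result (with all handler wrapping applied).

Answer: [([8, 0], 4)]

Step-by-step:
emit(8) @ H1 ⇒ out+=8
put(4) @ H3 ⇒ s:=4
get @ H3 ⇒ 4
get @ H3 ⇒ 4
H0 returns 0
H1 returns [8, 0]
H2 returns [8, 0]
H3 returns ([8, 0], 4)
H4 returns [([8, 0], 4)]
= [([8, 0], 4)]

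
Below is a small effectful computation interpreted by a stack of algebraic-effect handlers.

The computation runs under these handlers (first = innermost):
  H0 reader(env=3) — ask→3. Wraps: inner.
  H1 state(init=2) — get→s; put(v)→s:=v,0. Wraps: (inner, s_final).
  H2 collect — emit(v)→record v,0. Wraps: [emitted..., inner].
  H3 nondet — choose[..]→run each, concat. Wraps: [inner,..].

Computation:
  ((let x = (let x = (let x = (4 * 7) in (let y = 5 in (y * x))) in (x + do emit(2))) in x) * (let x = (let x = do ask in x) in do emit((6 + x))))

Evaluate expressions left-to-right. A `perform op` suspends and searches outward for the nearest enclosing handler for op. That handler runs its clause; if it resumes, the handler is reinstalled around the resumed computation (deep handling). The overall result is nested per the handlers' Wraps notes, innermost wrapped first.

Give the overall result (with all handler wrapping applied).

Working:
emit(2) @ H2 ⇒ out+=2
ask @ H0 ⇒ 3
emit(9) @ H2 ⇒ out+=9
H0 returns 0
H1 returns (0, 2)
H2 returns [2, 9, (0, 2)]
H3 returns [[2, 9, (0, 2)]]
= [[2, 9, (0, 2)]]

Answer: [[2, 9, (0, 2)]]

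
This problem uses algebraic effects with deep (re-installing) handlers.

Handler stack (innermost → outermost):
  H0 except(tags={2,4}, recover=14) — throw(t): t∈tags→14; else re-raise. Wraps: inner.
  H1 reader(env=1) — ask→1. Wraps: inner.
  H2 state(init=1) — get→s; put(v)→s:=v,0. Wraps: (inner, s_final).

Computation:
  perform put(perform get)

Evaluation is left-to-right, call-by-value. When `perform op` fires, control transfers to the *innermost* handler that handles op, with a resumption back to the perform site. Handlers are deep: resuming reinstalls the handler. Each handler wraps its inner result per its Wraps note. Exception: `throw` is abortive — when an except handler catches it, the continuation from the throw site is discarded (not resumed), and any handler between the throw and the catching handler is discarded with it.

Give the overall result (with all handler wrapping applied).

Answer: (0, 1)

Step-by-step:
get @ H2 ⇒ 1
put(1) @ H2 ⇒ s:=1
H0 returns 0
H1 returns 0
H2 returns (0, 1)
= (0, 1)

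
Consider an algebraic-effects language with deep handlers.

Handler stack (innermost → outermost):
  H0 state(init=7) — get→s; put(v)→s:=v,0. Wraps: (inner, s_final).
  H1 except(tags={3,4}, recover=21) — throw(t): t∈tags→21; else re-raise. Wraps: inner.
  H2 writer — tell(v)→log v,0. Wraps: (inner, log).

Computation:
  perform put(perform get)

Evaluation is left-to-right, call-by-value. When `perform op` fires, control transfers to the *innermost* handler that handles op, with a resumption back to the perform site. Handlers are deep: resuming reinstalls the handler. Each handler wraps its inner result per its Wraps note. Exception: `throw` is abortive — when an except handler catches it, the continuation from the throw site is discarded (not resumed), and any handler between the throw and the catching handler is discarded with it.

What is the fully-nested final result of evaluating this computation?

Working:
get @ H0 ⇒ 7
put(7) @ H0 ⇒ s:=7
H0 returns (0, 7)
H1 returns (0, 7)
H2 returns ((0, 7), ())
= ((0, 7), ())

Answer: ((0, 7), ())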